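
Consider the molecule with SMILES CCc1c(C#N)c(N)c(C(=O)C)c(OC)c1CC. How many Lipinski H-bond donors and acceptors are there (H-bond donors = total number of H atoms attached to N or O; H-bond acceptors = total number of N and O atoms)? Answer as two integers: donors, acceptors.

2, 4

Donors: find every N or O and count the H atoms it carries.
  atom 6 (N): bond orders sum to 3 → 0 H
  atom 8 (N): bond orders sum to 1 → 2 H
  atom 11 (O): bond orders sum to 2 → 0 H
  atom 14 (O): bond orders sum to 2 → 0 H
Lipinski HBD = 2.
Acceptors: N atoms = 2, O atoms = 2 → HBA = 4.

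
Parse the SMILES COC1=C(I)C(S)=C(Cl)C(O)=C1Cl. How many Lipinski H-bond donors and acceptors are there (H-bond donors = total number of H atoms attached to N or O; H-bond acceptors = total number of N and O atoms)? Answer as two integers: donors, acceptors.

Donors: find every N or O and count the H atoms it carries.
  atom 2 (O): bond orders sum to 2 → 0 H
  atom 11 (O): bond orders sum to 1 → 1 H
Lipinski HBD = 1.
Acceptors: N atoms = 0, O atoms = 2 → HBA = 2.

1, 2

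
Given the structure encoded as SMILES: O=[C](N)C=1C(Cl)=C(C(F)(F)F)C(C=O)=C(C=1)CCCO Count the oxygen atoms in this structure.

3

Scan the SMILES for O atoms (remember two-letter symbols like Cl and Br are single atoms).
Oxygen count: 3.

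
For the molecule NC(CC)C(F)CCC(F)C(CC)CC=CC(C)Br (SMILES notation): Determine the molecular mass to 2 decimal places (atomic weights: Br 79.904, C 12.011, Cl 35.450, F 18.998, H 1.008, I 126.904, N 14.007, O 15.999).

First, the molecular formula is C15H28BrF2N (counting implicit H from valence).
  Br: 1 × 79.904 = 79.904
  C: 15 × 12.011 = 180.165
  F: 2 × 18.998 = 37.996
  H: 28 × 1.008 = 28.224
  N: 1 × 14.007 = 14.007
Sum: 1×79.904 + 15×12.011 + 2×18.998 + 28×1.008 + 1×14.007 = 340.296 → 340.30 g/mol.

340.30 g/mol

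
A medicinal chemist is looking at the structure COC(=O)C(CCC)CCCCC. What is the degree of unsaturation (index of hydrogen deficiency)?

1

Molecular formula: C11H22O2.
DoU = (2C + 2 + N − H − X) / 2, where X is the halogen count and O/S are ignored.
    = (2·11 + 2 + 0 − 22 − 0) / 2 = 2 / 2 = 1.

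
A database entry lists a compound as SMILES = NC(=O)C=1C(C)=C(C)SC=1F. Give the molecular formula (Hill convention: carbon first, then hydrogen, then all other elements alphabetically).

Walk through each heavy atom and fill implicit hydrogens from standard valence (C 4, N 3, O 2, S 2, halogen 1):
  atom 1: N, bond orders sum to 1 (valence 3) → 2 H
  atom 2: C, bond orders sum to 4 (valence 4) → 0 H
  atom 3: O, bond orders sum to 2 (valence 2) → 0 H
  atom 4: C, bond orders sum to 4 (valence 4) → 0 H
  atom 5: C, bond orders sum to 4 (valence 4) → 0 H
  atom 6: C, bond orders sum to 1 (valence 4) → 3 H
  atom 7: C, bond orders sum to 4 (valence 4) → 0 H
  atom 8: C, bond orders sum to 1 (valence 4) → 3 H
  atom 9: S, bond orders sum to 2 (valence 2) → 0 H
  atom 10: C, bond orders sum to 4 (valence 4) → 0 H
  atom 11: F (halogen, monovalent) → 0 H
Totals → C:7, H:8, F:1, N:1, O:1, S:1.
In Hill order: C7H8FNOS.

C7H8FNOS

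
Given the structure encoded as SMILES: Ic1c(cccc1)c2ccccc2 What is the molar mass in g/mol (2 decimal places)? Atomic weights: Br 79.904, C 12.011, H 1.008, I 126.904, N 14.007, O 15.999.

First, the molecular formula is C12H9I (counting implicit H from valence).
  C: 12 × 12.011 = 144.132
  H: 9 × 1.008 = 9.072
  I: 1 × 126.904 = 126.904
Sum: 12×12.011 + 9×1.008 + 1×126.904 = 280.108 → 280.11 g/mol.

280.11 g/mol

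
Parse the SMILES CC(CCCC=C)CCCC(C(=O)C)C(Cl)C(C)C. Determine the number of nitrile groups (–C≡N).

0

Scan the SMILES for the nitrile motif — none present.
Groups that are present: 1 alkene, 1 ketone.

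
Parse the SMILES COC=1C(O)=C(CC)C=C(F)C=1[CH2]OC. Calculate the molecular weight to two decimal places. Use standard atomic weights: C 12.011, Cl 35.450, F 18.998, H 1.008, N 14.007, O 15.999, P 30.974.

214.24 g/mol

First, the molecular formula is C11H15FO3 (counting implicit H from valence).
  C: 11 × 12.011 = 132.121
  F: 1 × 18.998 = 18.998
  H: 15 × 1.008 = 15.120
  O: 3 × 15.999 = 47.997
Sum: 11×12.011 + 1×18.998 + 15×1.008 + 3×15.999 = 214.236 → 214.24 g/mol.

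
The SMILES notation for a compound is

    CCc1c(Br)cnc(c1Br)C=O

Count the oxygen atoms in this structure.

1

Scan the SMILES for O atoms (remember two-letter symbols like Cl and Br are single atoms).
Oxygen count: 1.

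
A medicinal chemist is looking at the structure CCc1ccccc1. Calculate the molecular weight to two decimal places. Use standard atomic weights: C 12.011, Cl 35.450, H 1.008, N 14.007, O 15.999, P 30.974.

First, the molecular formula is C8H10 (counting implicit H from valence).
  C: 8 × 12.011 = 96.088
  H: 10 × 1.008 = 10.080
Sum: 8×12.011 + 10×1.008 = 106.168 → 106.17 g/mol.

106.17 g/mol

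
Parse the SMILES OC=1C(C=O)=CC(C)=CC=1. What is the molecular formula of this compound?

Walk through each heavy atom and fill implicit hydrogens from standard valence (C 4, N 3, O 2, S 2, halogen 1):
  atom 1: O, bond orders sum to 1 (valence 2) → 1 H
  atom 2: C, bond orders sum to 4 (valence 4) → 0 H
  atom 3: C, bond orders sum to 4 (valence 4) → 0 H
  atom 4: C, bond orders sum to 3 (valence 4) → 1 H
  atom 5: O, bond orders sum to 2 (valence 2) → 0 H
  atom 6: C, bond orders sum to 3 (valence 4) → 1 H
  atom 7: C, bond orders sum to 4 (valence 4) → 0 H
  atom 8: C, bond orders sum to 1 (valence 4) → 3 H
  atom 9: C, bond orders sum to 3 (valence 4) → 1 H
  atom 10: C, bond orders sum to 3 (valence 4) → 1 H
Totals → C:8, H:8, O:2.
In Hill order: C8H8O2.

C8H8O2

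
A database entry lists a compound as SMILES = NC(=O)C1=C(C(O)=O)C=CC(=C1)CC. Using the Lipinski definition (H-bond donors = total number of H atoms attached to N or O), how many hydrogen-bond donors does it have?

3

Donors: find every N or O and count the H atoms it carries.
  atom 1 (N): bond orders sum to 1 → 2 H
  atom 3 (O): bond orders sum to 2 → 0 H
  atom 7 (O): bond orders sum to 1 → 1 H
  atom 8 (O): bond orders sum to 2 → 0 H
Lipinski HBD = 3.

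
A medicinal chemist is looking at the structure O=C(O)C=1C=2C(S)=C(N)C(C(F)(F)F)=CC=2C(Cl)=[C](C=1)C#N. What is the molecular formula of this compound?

Walk through each heavy atom and fill implicit hydrogens from standard valence (C 4, N 3, O 2, S 2, halogen 1):
  atom 1: O, bond orders sum to 2 (valence 2) → 0 H
  atom 2: C, bond orders sum to 4 (valence 4) → 0 H
  atom 3: O, bond orders sum to 1 (valence 2) → 1 H
  atom 4: C, bond orders sum to 4 (valence 4) → 0 H
  atom 5: C, bond orders sum to 4 (valence 4) → 0 H
  atom 6: C, bond orders sum to 4 (valence 4) → 0 H
  atom 7: S, bond orders sum to 1 (valence 2) → 1 H
  atom 8: C, bond orders sum to 4 (valence 4) → 0 H
  atom 9: N, bond orders sum to 1 (valence 3) → 2 H
  atom 10: C, bond orders sum to 4 (valence 4) → 0 H
  atom 11: C, bond orders sum to 4 (valence 4) → 0 H
  atom 12: F (halogen, monovalent) → 0 H
  atom 13: F (halogen, monovalent) → 0 H
  atom 14: F (halogen, monovalent) → 0 H
  atom 15: C, bond orders sum to 3 (valence 4) → 1 H
  atom 16: C, bond orders sum to 4 (valence 4) → 0 H
  atom 17: C, bond orders sum to 4 (valence 4) → 0 H
  atom 18: Cl (halogen, monovalent) → 0 H
  atom 19: C with explicit H count 0
  atom 20: C, bond orders sum to 3 (valence 4) → 1 H
  atom 21: C, bond orders sum to 4 (valence 4) → 0 H
  atom 22: N, bond orders sum to 3 (valence 3) → 0 H
Totals → C:13, H:6, Cl:1, F:3, N:2, O:2, S:1.
In Hill order: C13H6ClF3N2O2S.

C13H6ClF3N2O2S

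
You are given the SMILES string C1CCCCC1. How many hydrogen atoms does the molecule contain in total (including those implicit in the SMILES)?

12

Walk through each heavy atom and fill implicit hydrogens from standard valence (C 4, N 3, O 2, S 2, halogen 1):
  atom 1: C, bond orders sum to 2 (valence 4) → 2 H
  atom 2: C, bond orders sum to 2 (valence 4) → 2 H
  atom 3: C, bond orders sum to 2 (valence 4) → 2 H
  atom 4: C, bond orders sum to 2 (valence 4) → 2 H
  atom 5: C, bond orders sum to 2 (valence 4) → 2 H
  atom 6: C, bond orders sum to 2 (valence 4) → 2 H
Total hydrogens: 12.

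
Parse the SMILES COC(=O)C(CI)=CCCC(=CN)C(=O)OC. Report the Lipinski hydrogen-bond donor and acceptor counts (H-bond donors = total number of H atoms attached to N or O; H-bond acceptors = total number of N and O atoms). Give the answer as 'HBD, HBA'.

2, 5

Donors: find every N or O and count the H atoms it carries.
  atom 2 (O): bond orders sum to 2 → 0 H
  atom 4 (O): bond orders sum to 2 → 0 H
  atom 13 (N): bond orders sum to 1 → 2 H
  atom 15 (O): bond orders sum to 2 → 0 H
  atom 16 (O): bond orders sum to 2 → 0 H
Lipinski HBD = 2.
Acceptors: N atoms = 1, O atoms = 4 → HBA = 5.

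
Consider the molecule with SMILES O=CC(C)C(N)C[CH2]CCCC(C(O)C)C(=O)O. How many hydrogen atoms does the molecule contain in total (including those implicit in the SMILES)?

25

Walk through each heavy atom and fill implicit hydrogens from standard valence (C 4, N 3, O 2, S 2, halogen 1):
  atom 1: O, bond orders sum to 2 (valence 2) → 0 H
  atom 2: C, bond orders sum to 3 (valence 4) → 1 H
  atom 3: C, bond orders sum to 3 (valence 4) → 1 H
  atom 4: C, bond orders sum to 1 (valence 4) → 3 H
  atom 5: C, bond orders sum to 3 (valence 4) → 1 H
  atom 6: N, bond orders sum to 1 (valence 3) → 2 H
  atom 7: C, bond orders sum to 2 (valence 4) → 2 H
  atom 8: C with explicit H count 2
  atom 9: C, bond orders sum to 2 (valence 4) → 2 H
  atom 10: C, bond orders sum to 2 (valence 4) → 2 H
  atom 11: C, bond orders sum to 2 (valence 4) → 2 H
  atom 12: C, bond orders sum to 3 (valence 4) → 1 H
  atom 13: C, bond orders sum to 3 (valence 4) → 1 H
  atom 14: O, bond orders sum to 1 (valence 2) → 1 H
  atom 15: C, bond orders sum to 1 (valence 4) → 3 H
  atom 16: C, bond orders sum to 4 (valence 4) → 0 H
  atom 17: O, bond orders sum to 2 (valence 2) → 0 H
  atom 18: O, bond orders sum to 1 (valence 2) → 1 H
Total hydrogens: 25.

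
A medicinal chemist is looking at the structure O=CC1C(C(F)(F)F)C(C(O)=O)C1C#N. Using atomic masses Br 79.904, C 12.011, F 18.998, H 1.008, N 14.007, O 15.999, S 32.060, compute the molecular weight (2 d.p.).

First, the molecular formula is C8H6F3NO3 (counting implicit H from valence).
  C: 8 × 12.011 = 96.088
  F: 3 × 18.998 = 56.994
  H: 6 × 1.008 = 6.048
  N: 1 × 14.007 = 14.007
  O: 3 × 15.999 = 47.997
Sum: 8×12.011 + 3×18.998 + 6×1.008 + 1×14.007 + 3×15.999 = 221.134 → 221.13 g/mol.

221.13 g/mol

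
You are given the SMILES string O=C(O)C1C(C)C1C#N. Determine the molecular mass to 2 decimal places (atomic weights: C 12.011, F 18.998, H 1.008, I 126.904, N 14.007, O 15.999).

First, the molecular formula is C6H7NO2 (counting implicit H from valence).
  C: 6 × 12.011 = 72.066
  H: 7 × 1.008 = 7.056
  N: 1 × 14.007 = 14.007
  O: 2 × 15.999 = 31.998
Sum: 6×12.011 + 7×1.008 + 1×14.007 + 2×15.999 = 125.127 → 125.13 g/mol.

125.13 g/mol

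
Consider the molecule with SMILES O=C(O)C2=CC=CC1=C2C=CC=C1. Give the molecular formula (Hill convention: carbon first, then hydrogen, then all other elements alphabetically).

C11H8O2

Walk through each heavy atom and fill implicit hydrogens from standard valence (C 4, N 3, O 2, S 2, halogen 1):
  atom 1: O, bond orders sum to 2 (valence 2) → 0 H
  atom 2: C, bond orders sum to 4 (valence 4) → 0 H
  atom 3: O, bond orders sum to 1 (valence 2) → 1 H
  atom 4: C, bond orders sum to 4 (valence 4) → 0 H
  atom 5: C, bond orders sum to 3 (valence 4) → 1 H
  atom 6: C, bond orders sum to 3 (valence 4) → 1 H
  atom 7: C, bond orders sum to 3 (valence 4) → 1 H
  atom 8: C, bond orders sum to 4 (valence 4) → 0 H
  atom 9: C, bond orders sum to 4 (valence 4) → 0 H
  atom 10: C, bond orders sum to 3 (valence 4) → 1 H
  atom 11: C, bond orders sum to 3 (valence 4) → 1 H
  atom 12: C, bond orders sum to 3 (valence 4) → 1 H
  atom 13: C, bond orders sum to 3 (valence 4) → 1 H
Totals → C:11, H:8, O:2.
In Hill order: C11H8O2.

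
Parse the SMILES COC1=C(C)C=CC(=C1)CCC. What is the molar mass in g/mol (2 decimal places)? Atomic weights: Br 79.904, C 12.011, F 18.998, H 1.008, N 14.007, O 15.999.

First, the molecular formula is C11H16O (counting implicit H from valence).
  C: 11 × 12.011 = 132.121
  H: 16 × 1.008 = 16.128
  O: 1 × 15.999 = 15.999
Sum: 11×12.011 + 16×1.008 + 1×15.999 = 164.248 → 164.25 g/mol.

164.25 g/mol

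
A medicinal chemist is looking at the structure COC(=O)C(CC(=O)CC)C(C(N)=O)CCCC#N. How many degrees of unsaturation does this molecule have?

Degree of unsaturation = (number of rings) + (number of π bonds).
Ring closures in the SMILES: 0.
π bonds: 3 double bonds (each 1 DoU), 1 triple bond (each 2 DoU) → 5 DoU from unsaturation.
Total DoU = 0 + 5 = 5.

5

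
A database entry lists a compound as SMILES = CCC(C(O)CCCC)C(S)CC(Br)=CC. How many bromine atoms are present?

1

Scan the SMILES for Br atoms (remember two-letter symbols like Cl and Br are single atoms).
Bromine count: 1.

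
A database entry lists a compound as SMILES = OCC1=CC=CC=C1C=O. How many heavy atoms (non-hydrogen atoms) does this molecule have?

Every atom symbol written in the SMILES (organic subset) is one heavy atom; implicit H are not written.
Heavy atoms by element → C:8, O:2.
Total: 10.

10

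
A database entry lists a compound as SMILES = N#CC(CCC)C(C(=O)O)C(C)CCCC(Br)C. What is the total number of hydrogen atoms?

Walk through each heavy atom and fill implicit hydrogens from standard valence (C 4, N 3, O 2, S 2, halogen 1):
  atom 1: N, bond orders sum to 3 (valence 3) → 0 H
  atom 2: C, bond orders sum to 4 (valence 4) → 0 H
  atom 3: C, bond orders sum to 3 (valence 4) → 1 H
  atom 4: C, bond orders sum to 2 (valence 4) → 2 H
  atom 5: C, bond orders sum to 2 (valence 4) → 2 H
  atom 6: C, bond orders sum to 1 (valence 4) → 3 H
  atom 7: C, bond orders sum to 3 (valence 4) → 1 H
  atom 8: C, bond orders sum to 4 (valence 4) → 0 H
  atom 9: O, bond orders sum to 2 (valence 2) → 0 H
  atom 10: O, bond orders sum to 1 (valence 2) → 1 H
  atom 11: C, bond orders sum to 3 (valence 4) → 1 H
  atom 12: C, bond orders sum to 1 (valence 4) → 3 H
  atom 13: C, bond orders sum to 2 (valence 4) → 2 H
  atom 14: C, bond orders sum to 2 (valence 4) → 2 H
  atom 15: C, bond orders sum to 2 (valence 4) → 2 H
  atom 16: C, bond orders sum to 3 (valence 4) → 1 H
  atom 17: Br (halogen, monovalent) → 0 H
  atom 18: C, bond orders sum to 1 (valence 4) → 3 H
Total hydrogens: 24.

24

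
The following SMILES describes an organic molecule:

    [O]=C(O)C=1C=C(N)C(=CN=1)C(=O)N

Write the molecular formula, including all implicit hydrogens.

C7H7N3O3

Walk through each heavy atom and fill implicit hydrogens from standard valence (C 4, N 3, O 2, S 2, halogen 1):
  atom 1: O with explicit H count 0
  atom 2: C, bond orders sum to 4 (valence 4) → 0 H
  atom 3: O, bond orders sum to 1 (valence 2) → 1 H
  atom 4: C, bond orders sum to 4 (valence 4) → 0 H
  atom 5: C, bond orders sum to 3 (valence 4) → 1 H
  atom 6: C, bond orders sum to 4 (valence 4) → 0 H
  atom 7: N, bond orders sum to 1 (valence 3) → 2 H
  atom 8: C, bond orders sum to 4 (valence 4) → 0 H
  atom 9: C, bond orders sum to 3 (valence 4) → 1 H
  atom 10: N, bond orders sum to 3 (valence 3) → 0 H
  atom 11: C, bond orders sum to 4 (valence 4) → 0 H
  atom 12: O, bond orders sum to 2 (valence 2) → 0 H
  atom 13: N, bond orders sum to 1 (valence 3) → 2 H
Totals → C:7, H:7, N:3, O:3.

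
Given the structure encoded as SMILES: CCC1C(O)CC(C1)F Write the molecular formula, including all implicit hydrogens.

C7H13FO

Walk through each heavy atom and fill implicit hydrogens from standard valence (C 4, N 3, O 2, S 2, halogen 1):
  atom 1: C, bond orders sum to 1 (valence 4) → 3 H
  atom 2: C, bond orders sum to 2 (valence 4) → 2 H
  atom 3: C, bond orders sum to 3 (valence 4) → 1 H
  atom 4: C, bond orders sum to 3 (valence 4) → 1 H
  atom 5: O, bond orders sum to 1 (valence 2) → 1 H
  atom 6: C, bond orders sum to 2 (valence 4) → 2 H
  atom 7: C, bond orders sum to 3 (valence 4) → 1 H
  atom 8: C, bond orders sum to 2 (valence 4) → 2 H
  atom 9: F (halogen, monovalent) → 0 H
Totals → C:7, H:13, F:1, O:1.
In Hill order: C7H13FO.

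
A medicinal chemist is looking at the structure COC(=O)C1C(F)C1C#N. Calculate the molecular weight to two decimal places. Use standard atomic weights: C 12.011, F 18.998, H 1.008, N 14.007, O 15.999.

First, the molecular formula is C6H6FNO2 (counting implicit H from valence).
  C: 6 × 12.011 = 72.066
  F: 1 × 18.998 = 18.998
  H: 6 × 1.008 = 6.048
  N: 1 × 14.007 = 14.007
  O: 2 × 15.999 = 31.998
Sum: 6×12.011 + 1×18.998 + 6×1.008 + 1×14.007 + 2×15.999 = 143.117 → 143.12 g/mol.

143.12 g/mol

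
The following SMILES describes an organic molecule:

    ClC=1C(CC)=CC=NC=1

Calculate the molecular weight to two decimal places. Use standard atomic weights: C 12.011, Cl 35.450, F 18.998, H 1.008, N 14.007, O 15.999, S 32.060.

First, the molecular formula is C7H8ClN (counting implicit H from valence).
  C: 7 × 12.011 = 84.077
  Cl: 1 × 35.450 = 35.450
  H: 8 × 1.008 = 8.064
  N: 1 × 14.007 = 14.007
Sum: 7×12.011 + 1×35.450 + 8×1.008 + 1×14.007 = 141.598 → 141.60 g/mol.

141.60 g/mol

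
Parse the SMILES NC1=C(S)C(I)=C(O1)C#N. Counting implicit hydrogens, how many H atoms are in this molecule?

Walk through each heavy atom and fill implicit hydrogens from standard valence (C 4, N 3, O 2, S 2, halogen 1):
  atom 1: N, bond orders sum to 1 (valence 3) → 2 H
  atom 2: C, bond orders sum to 4 (valence 4) → 0 H
  atom 3: C, bond orders sum to 4 (valence 4) → 0 H
  atom 4: S, bond orders sum to 1 (valence 2) → 1 H
  atom 5: C, bond orders sum to 4 (valence 4) → 0 H
  atom 6: I (halogen, monovalent) → 0 H
  atom 7: C, bond orders sum to 4 (valence 4) → 0 H
  atom 8: O, bond orders sum to 2 (valence 2) → 0 H
  atom 9: C, bond orders sum to 4 (valence 4) → 0 H
  atom 10: N, bond orders sum to 3 (valence 3) → 0 H
Total hydrogens: 3.

3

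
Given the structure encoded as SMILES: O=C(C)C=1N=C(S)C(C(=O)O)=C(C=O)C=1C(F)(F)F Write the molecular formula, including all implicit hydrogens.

Walk through each heavy atom and fill implicit hydrogens from standard valence (C 4, N 3, O 2, S 2, halogen 1):
  atom 1: O, bond orders sum to 2 (valence 2) → 0 H
  atom 2: C, bond orders sum to 4 (valence 4) → 0 H
  atom 3: C, bond orders sum to 1 (valence 4) → 3 H
  atom 4: C, bond orders sum to 4 (valence 4) → 0 H
  atom 5: N, bond orders sum to 3 (valence 3) → 0 H
  atom 6: C, bond orders sum to 4 (valence 4) → 0 H
  atom 7: S, bond orders sum to 1 (valence 2) → 1 H
  atom 8: C, bond orders sum to 4 (valence 4) → 0 H
  atom 9: C, bond orders sum to 4 (valence 4) → 0 H
  atom 10: O, bond orders sum to 2 (valence 2) → 0 H
  atom 11: O, bond orders sum to 1 (valence 2) → 1 H
  atom 12: C, bond orders sum to 4 (valence 4) → 0 H
  atom 13: C, bond orders sum to 3 (valence 4) → 1 H
  atom 14: O, bond orders sum to 2 (valence 2) → 0 H
  atom 15: C, bond orders sum to 4 (valence 4) → 0 H
  atom 16: C, bond orders sum to 4 (valence 4) → 0 H
  atom 17: F (halogen, monovalent) → 0 H
  atom 18: F (halogen, monovalent) → 0 H
  atom 19: F (halogen, monovalent) → 0 H
Totals → C:10, H:6, F:3, N:1, O:4, S:1.
In Hill order: C10H6F3NO4S.

C10H6F3NO4S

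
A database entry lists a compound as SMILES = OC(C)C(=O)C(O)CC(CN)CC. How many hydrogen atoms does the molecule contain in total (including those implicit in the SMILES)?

Walk through each heavy atom and fill implicit hydrogens from standard valence (C 4, N 3, O 2, S 2, halogen 1):
  atom 1: O, bond orders sum to 1 (valence 2) → 1 H
  atom 2: C, bond orders sum to 3 (valence 4) → 1 H
  atom 3: C, bond orders sum to 1 (valence 4) → 3 H
  atom 4: C, bond orders sum to 4 (valence 4) → 0 H
  atom 5: O, bond orders sum to 2 (valence 2) → 0 H
  atom 6: C, bond orders sum to 3 (valence 4) → 1 H
  atom 7: O, bond orders sum to 1 (valence 2) → 1 H
  atom 8: C, bond orders sum to 2 (valence 4) → 2 H
  atom 9: C, bond orders sum to 3 (valence 4) → 1 H
  atom 10: C, bond orders sum to 2 (valence 4) → 2 H
  atom 11: N, bond orders sum to 1 (valence 3) → 2 H
  atom 12: C, bond orders sum to 2 (valence 4) → 2 H
  atom 13: C, bond orders sum to 1 (valence 4) → 3 H
Total hydrogens: 19.

19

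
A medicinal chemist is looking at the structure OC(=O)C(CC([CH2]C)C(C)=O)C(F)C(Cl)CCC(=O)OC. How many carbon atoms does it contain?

Count every carbon token in the SMILES (each C, including those in ring-closure positions and inside branches).
Carbon count: 14.

14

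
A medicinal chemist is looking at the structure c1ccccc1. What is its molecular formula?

C6H6

Walk through each heavy atom and fill implicit hydrogens from standard valence (C 4, N 3, O 2, S 2, halogen 1); for lowercase aromatic atoms, an aromatic c carries 1 H when it has two neighbours and 0 H with three, and aromatic n carries 0 H:
  atom 1: aromatic c, 2 neighbours → 1 H
  atom 2: aromatic c, 2 neighbours → 1 H
  atom 3: aromatic c, 2 neighbours → 1 H
  atom 4: aromatic c, 2 neighbours → 1 H
  atom 5: aromatic c, 2 neighbours → 1 H
  atom 6: aromatic c, 2 neighbours → 1 H
Totals → C:6, H:6.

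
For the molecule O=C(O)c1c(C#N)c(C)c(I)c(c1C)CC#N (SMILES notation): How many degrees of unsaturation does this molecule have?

9

Molecular formula: C12H9IN2O2.
DoU = (2C + 2 + N − H − X) / 2, where X is the halogen count and O/S are ignored.
    = (2·12 + 2 + 2 − 9 − 1) / 2 = 18 / 2 = 9.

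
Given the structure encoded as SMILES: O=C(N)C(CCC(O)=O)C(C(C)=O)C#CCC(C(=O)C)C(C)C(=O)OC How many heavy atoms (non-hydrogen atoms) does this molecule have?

Every atom symbol written in the SMILES (organic subset) is one heavy atom; implicit H are not written.
Heavy atoms by element → C:18, N:1, O:7.
Total: 26.

26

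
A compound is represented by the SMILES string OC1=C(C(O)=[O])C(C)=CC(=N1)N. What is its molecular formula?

C7H8N2O3

Walk through each heavy atom and fill implicit hydrogens from standard valence (C 4, N 3, O 2, S 2, halogen 1):
  atom 1: O, bond orders sum to 1 (valence 2) → 1 H
  atom 2: C, bond orders sum to 4 (valence 4) → 0 H
  atom 3: C, bond orders sum to 4 (valence 4) → 0 H
  atom 4: C, bond orders sum to 4 (valence 4) → 0 H
  atom 5: O, bond orders sum to 1 (valence 2) → 1 H
  atom 6: O with explicit H count 0
  atom 7: C, bond orders sum to 4 (valence 4) → 0 H
  atom 8: C, bond orders sum to 1 (valence 4) → 3 H
  atom 9: C, bond orders sum to 3 (valence 4) → 1 H
  atom 10: C, bond orders sum to 4 (valence 4) → 0 H
  atom 11: N, bond orders sum to 3 (valence 3) → 0 H
  atom 12: N, bond orders sum to 1 (valence 3) → 2 H
Totals → C:7, H:8, N:2, O:3.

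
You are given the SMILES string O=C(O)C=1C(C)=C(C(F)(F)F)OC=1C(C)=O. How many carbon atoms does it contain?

Count every carbon token in the SMILES (each C, including those in ring-closure positions and inside branches).
Carbon count: 9.

9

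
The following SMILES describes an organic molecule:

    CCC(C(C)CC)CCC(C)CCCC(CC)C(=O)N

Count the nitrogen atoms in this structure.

Scan the SMILES for N atoms (remember two-letter symbols like Cl and Br are single atoms).
Nitrogen count: 1.

1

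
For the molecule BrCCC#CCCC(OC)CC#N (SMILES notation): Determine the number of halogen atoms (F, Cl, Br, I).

1

Halogen atoms appear at heavy-atom position 1 (1×Br).
Other groups present: 1 alkyne, 1 ether, 1 nitrile.
Halogen count: 1.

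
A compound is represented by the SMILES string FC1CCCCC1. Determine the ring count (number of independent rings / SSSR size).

In SMILES, each pair of matching ring-closure digits denotes one ring-closing bond; the number of such bonds equals the number of independent rings.
Ring-closure bonds here: 1.

1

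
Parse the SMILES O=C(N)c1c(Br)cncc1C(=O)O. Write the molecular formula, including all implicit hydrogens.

C7H5BrN2O3

Walk through each heavy atom and fill implicit hydrogens from standard valence (C 4, N 3, O 2, S 2, halogen 1); for lowercase aromatic atoms, an aromatic c carries 1 H when it has two neighbours and 0 H with three, and aromatic n carries 0 H:
  atom 1: O, bond orders sum to 2 (valence 2) → 0 H
  atom 2: C, bond orders sum to 4 (valence 4) → 0 H
  atom 3: N, bond orders sum to 1 (valence 3) → 2 H
  atom 4: aromatic c, 3 neighbours → 0 H
  atom 5: aromatic c, 3 neighbours → 0 H
  atom 6: Br (halogen, monovalent) → 0 H
  atom 7: aromatic c, 2 neighbours → 1 H
  atom 8: aromatic n, 2 neighbours → 0 H
  atom 9: aromatic c, 2 neighbours → 1 H
  atom 10: aromatic c, 3 neighbours → 0 H
  atom 11: C, bond orders sum to 4 (valence 4) → 0 H
  atom 12: O, bond orders sum to 2 (valence 2) → 0 H
  atom 13: O, bond orders sum to 1 (valence 2) → 1 H
Totals → C:7, H:5, Br:1, N:2, O:3.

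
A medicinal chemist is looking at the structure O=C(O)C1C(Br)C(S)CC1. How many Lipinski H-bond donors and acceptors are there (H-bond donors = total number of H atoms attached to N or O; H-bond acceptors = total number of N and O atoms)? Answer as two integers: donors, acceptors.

Donors: find every N or O and count the H atoms it carries.
  atom 1 (O): bond orders sum to 2 → 0 H
  atom 3 (O): bond orders sum to 1 → 1 H
Lipinski HBD = 1.
Acceptors: N atoms = 0, O atoms = 2 → HBA = 2.

1, 2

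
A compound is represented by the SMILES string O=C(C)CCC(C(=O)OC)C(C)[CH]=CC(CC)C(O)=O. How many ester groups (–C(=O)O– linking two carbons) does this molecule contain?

1

The ester motif appears at heavy-atom position 7 in the SMILES.
Other groups present: 1 alkene, 1 carboxylic acid, 1 ketone.
Ester count: 1.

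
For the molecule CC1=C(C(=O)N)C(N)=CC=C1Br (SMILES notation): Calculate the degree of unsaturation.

5

Molecular formula: C8H9BrN2O.
DoU = (2C + 2 + N − H − X) / 2, where X is the halogen count and O/S are ignored.
    = (2·8 + 2 + 2 − 9 − 1) / 2 = 10 / 2 = 5.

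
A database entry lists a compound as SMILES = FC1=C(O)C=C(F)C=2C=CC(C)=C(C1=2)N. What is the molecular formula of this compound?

C11H9F2NO

Walk through each heavy atom and fill implicit hydrogens from standard valence (C 4, N 3, O 2, S 2, halogen 1):
  atom 1: F (halogen, monovalent) → 0 H
  atom 2: C, bond orders sum to 4 (valence 4) → 0 H
  atom 3: C, bond orders sum to 4 (valence 4) → 0 H
  atom 4: O, bond orders sum to 1 (valence 2) → 1 H
  atom 5: C, bond orders sum to 3 (valence 4) → 1 H
  atom 6: C, bond orders sum to 4 (valence 4) → 0 H
  atom 7: F (halogen, monovalent) → 0 H
  atom 8: C, bond orders sum to 4 (valence 4) → 0 H
  atom 9: C, bond orders sum to 3 (valence 4) → 1 H
  atom 10: C, bond orders sum to 3 (valence 4) → 1 H
  atom 11: C, bond orders sum to 4 (valence 4) → 0 H
  atom 12: C, bond orders sum to 1 (valence 4) → 3 H
  atom 13: C, bond orders sum to 4 (valence 4) → 0 H
  atom 14: C, bond orders sum to 4 (valence 4) → 0 H
  atom 15: N, bond orders sum to 1 (valence 3) → 2 H
Totals → C:11, H:9, F:2, N:1, O:1.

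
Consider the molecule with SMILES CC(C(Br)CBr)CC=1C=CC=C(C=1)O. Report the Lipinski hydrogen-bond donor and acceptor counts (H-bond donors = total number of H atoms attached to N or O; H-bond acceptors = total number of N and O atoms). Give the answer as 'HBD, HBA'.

Donors: find every N or O and count the H atoms it carries.
  atom 14 (O): bond orders sum to 1 → 1 H
Lipinski HBD = 1.
Acceptors: N atoms = 0, O atoms = 1 → HBA = 1.

1, 1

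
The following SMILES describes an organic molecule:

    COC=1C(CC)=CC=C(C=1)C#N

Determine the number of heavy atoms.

12

Every atom symbol written in the SMILES (organic subset) is one heavy atom; implicit H are not written.
Heavy atoms by element → C:10, N:1, O:1.
Total: 12.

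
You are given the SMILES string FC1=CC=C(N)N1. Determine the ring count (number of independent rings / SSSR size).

1

In SMILES, each pair of matching ring-closure digits denotes one ring-closing bond; the number of such bonds equals the number of independent rings.
Ring-closure bonds here: 1.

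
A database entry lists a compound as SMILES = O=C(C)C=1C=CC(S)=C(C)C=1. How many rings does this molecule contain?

In SMILES, each pair of matching ring-closure digits denotes one ring-closing bond; the number of such bonds equals the number of independent rings.
Ring-closure bonds here: 1.

1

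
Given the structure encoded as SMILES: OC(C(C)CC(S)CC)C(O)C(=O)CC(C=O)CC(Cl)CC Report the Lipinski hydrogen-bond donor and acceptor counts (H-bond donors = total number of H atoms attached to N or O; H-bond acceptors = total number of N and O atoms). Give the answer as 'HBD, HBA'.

Donors: find every N or O and count the H atoms it carries.
  atom 1 (O): bond orders sum to 1 → 1 H
  atom 11 (O): bond orders sum to 1 → 1 H
  atom 13 (O): bond orders sum to 2 → 0 H
  atom 17 (O): bond orders sum to 2 → 0 H
Lipinski HBD = 2.
Acceptors: N atoms = 0, O atoms = 4 → HBA = 4.

2, 4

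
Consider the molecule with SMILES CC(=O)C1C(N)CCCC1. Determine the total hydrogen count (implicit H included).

Walk through each heavy atom and fill implicit hydrogens from standard valence (C 4, N 3, O 2, S 2, halogen 1):
  atom 1: C, bond orders sum to 1 (valence 4) → 3 H
  atom 2: C, bond orders sum to 4 (valence 4) → 0 H
  atom 3: O, bond orders sum to 2 (valence 2) → 0 H
  atom 4: C, bond orders sum to 3 (valence 4) → 1 H
  atom 5: C, bond orders sum to 3 (valence 4) → 1 H
  atom 6: N, bond orders sum to 1 (valence 3) → 2 H
  atom 7: C, bond orders sum to 2 (valence 4) → 2 H
  atom 8: C, bond orders sum to 2 (valence 4) → 2 H
  atom 9: C, bond orders sum to 2 (valence 4) → 2 H
  atom 10: C, bond orders sum to 2 (valence 4) → 2 H
Total hydrogens: 15.

15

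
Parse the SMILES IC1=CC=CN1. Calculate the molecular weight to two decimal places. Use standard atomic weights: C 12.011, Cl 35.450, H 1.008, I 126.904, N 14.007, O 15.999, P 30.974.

192.99 g/mol

First, the molecular formula is C4H4IN (counting implicit H from valence).
  C: 4 × 12.011 = 48.044
  H: 4 × 1.008 = 4.032
  I: 1 × 126.904 = 126.904
  N: 1 × 14.007 = 14.007
Sum: 4×12.011 + 4×1.008 + 1×126.904 + 1×14.007 = 192.987 → 192.99 g/mol.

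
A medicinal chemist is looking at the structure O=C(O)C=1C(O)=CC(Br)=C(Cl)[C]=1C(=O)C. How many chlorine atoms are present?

Scan the SMILES for Cl atoms (remember two-letter symbols like Cl and Br are single atoms).
Chlorine count: 1.

1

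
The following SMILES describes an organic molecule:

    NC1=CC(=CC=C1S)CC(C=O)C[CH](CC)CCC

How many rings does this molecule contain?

1

In SMILES, each pair of matching ring-closure digits denotes one ring-closing bond; the number of such bonds equals the number of independent rings.
Ring-closure bonds here: 1.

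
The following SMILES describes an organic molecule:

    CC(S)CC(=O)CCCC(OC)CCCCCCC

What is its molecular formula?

Walk through each heavy atom and fill implicit hydrogens from standard valence (C 4, N 3, O 2, S 2, halogen 1):
  atom 1: C, bond orders sum to 1 (valence 4) → 3 H
  atom 2: C, bond orders sum to 3 (valence 4) → 1 H
  atom 3: S, bond orders sum to 1 (valence 2) → 1 H
  atom 4: C, bond orders sum to 2 (valence 4) → 2 H
  atom 5: C, bond orders sum to 4 (valence 4) → 0 H
  atom 6: O, bond orders sum to 2 (valence 2) → 0 H
  atom 7: C, bond orders sum to 2 (valence 4) → 2 H
  atom 8: C, bond orders sum to 2 (valence 4) → 2 H
  atom 9: C, bond orders sum to 2 (valence 4) → 2 H
  atom 10: C, bond orders sum to 3 (valence 4) → 1 H
  atom 11: O, bond orders sum to 2 (valence 2) → 0 H
  atom 12: C, bond orders sum to 1 (valence 4) → 3 H
  atom 13: C, bond orders sum to 2 (valence 4) → 2 H
  atom 14: C, bond orders sum to 2 (valence 4) → 2 H
  atom 15: C, bond orders sum to 2 (valence 4) → 2 H
  atom 16: C, bond orders sum to 2 (valence 4) → 2 H
  atom 17: C, bond orders sum to 2 (valence 4) → 2 H
  atom 18: C, bond orders sum to 2 (valence 4) → 2 H
  atom 19: C, bond orders sum to 1 (valence 4) → 3 H
Totals → C:16, H:32, O:2, S:1.

C16H32O2S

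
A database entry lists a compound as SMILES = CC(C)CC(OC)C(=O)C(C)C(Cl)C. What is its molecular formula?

C11H21ClO2

Walk through each heavy atom and fill implicit hydrogens from standard valence (C 4, N 3, O 2, S 2, halogen 1):
  atom 1: C, bond orders sum to 1 (valence 4) → 3 H
  atom 2: C, bond orders sum to 3 (valence 4) → 1 H
  atom 3: C, bond orders sum to 1 (valence 4) → 3 H
  atom 4: C, bond orders sum to 2 (valence 4) → 2 H
  atom 5: C, bond orders sum to 3 (valence 4) → 1 H
  atom 6: O, bond orders sum to 2 (valence 2) → 0 H
  atom 7: C, bond orders sum to 1 (valence 4) → 3 H
  atom 8: C, bond orders sum to 4 (valence 4) → 0 H
  atom 9: O, bond orders sum to 2 (valence 2) → 0 H
  atom 10: C, bond orders sum to 3 (valence 4) → 1 H
  atom 11: C, bond orders sum to 1 (valence 4) → 3 H
  atom 12: C, bond orders sum to 3 (valence 4) → 1 H
  atom 13: Cl (halogen, monovalent) → 0 H
  atom 14: C, bond orders sum to 1 (valence 4) → 3 H
Totals → C:11, H:21, Cl:1, O:2.
In Hill order: C11H21ClO2.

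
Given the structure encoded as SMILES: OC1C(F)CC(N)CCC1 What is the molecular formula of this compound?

C7H14FNO

Walk through each heavy atom and fill implicit hydrogens from standard valence (C 4, N 3, O 2, S 2, halogen 1):
  atom 1: O, bond orders sum to 1 (valence 2) → 1 H
  atom 2: C, bond orders sum to 3 (valence 4) → 1 H
  atom 3: C, bond orders sum to 3 (valence 4) → 1 H
  atom 4: F (halogen, monovalent) → 0 H
  atom 5: C, bond orders sum to 2 (valence 4) → 2 H
  atom 6: C, bond orders sum to 3 (valence 4) → 1 H
  atom 7: N, bond orders sum to 1 (valence 3) → 2 H
  atom 8: C, bond orders sum to 2 (valence 4) → 2 H
  atom 9: C, bond orders sum to 2 (valence 4) → 2 H
  atom 10: C, bond orders sum to 2 (valence 4) → 2 H
Totals → C:7, H:14, F:1, N:1, O:1.
In Hill order: C7H14FNO.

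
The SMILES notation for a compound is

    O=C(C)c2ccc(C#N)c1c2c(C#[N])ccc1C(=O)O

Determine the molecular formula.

Walk through each heavy atom and fill implicit hydrogens from standard valence (C 4, N 3, O 2, S 2, halogen 1); for lowercase aromatic atoms, an aromatic c carries 1 H when it has two neighbours and 0 H with three, and aromatic n carries 0 H:
  atom 1: O, bond orders sum to 2 (valence 2) → 0 H
  atom 2: C, bond orders sum to 4 (valence 4) → 0 H
  atom 3: C, bond orders sum to 1 (valence 4) → 3 H
  atom 4: aromatic c, 3 neighbours → 0 H
  atom 5: aromatic c, 2 neighbours → 1 H
  atom 6: aromatic c, 2 neighbours → 1 H
  atom 7: aromatic c, 3 neighbours → 0 H
  atom 8: C, bond orders sum to 4 (valence 4) → 0 H
  atom 9: N, bond orders sum to 3 (valence 3) → 0 H
  atom 10: aromatic c, 3 neighbours → 0 H
  atom 11: aromatic c, 3 neighbours → 0 H
  atom 12: aromatic c, 3 neighbours → 0 H
  atom 13: C, bond orders sum to 4 (valence 4) → 0 H
  atom 14: N with explicit H count 0
  atom 15: aromatic c, 2 neighbours → 1 H
  atom 16: aromatic c, 2 neighbours → 1 H
  atom 17: aromatic c, 3 neighbours → 0 H
  atom 18: C, bond orders sum to 4 (valence 4) → 0 H
  atom 19: O, bond orders sum to 2 (valence 2) → 0 H
  atom 20: O, bond orders sum to 1 (valence 2) → 1 H
Totals → C:15, H:8, N:2, O:3.
In Hill order: C15H8N2O3.

C15H8N2O3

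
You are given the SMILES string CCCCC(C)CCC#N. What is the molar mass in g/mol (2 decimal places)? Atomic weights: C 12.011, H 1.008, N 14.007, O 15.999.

First, the molecular formula is C9H17N (counting implicit H from valence).
  C: 9 × 12.011 = 108.099
  H: 17 × 1.008 = 17.136
  N: 1 × 14.007 = 14.007
Sum: 9×12.011 + 17×1.008 + 1×14.007 = 139.242 → 139.24 g/mol.

139.24 g/mol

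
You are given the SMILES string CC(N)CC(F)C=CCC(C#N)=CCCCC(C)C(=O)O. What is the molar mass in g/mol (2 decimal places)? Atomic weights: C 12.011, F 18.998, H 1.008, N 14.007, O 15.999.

296.39 g/mol

First, the molecular formula is C16H25FN2O2 (counting implicit H from valence).
  C: 16 × 12.011 = 192.176
  F: 1 × 18.998 = 18.998
  H: 25 × 1.008 = 25.200
  N: 2 × 14.007 = 28.014
  O: 2 × 15.999 = 31.998
Sum: 16×12.011 + 1×18.998 + 25×1.008 + 2×14.007 + 2×15.999 = 296.386 → 296.39 g/mol.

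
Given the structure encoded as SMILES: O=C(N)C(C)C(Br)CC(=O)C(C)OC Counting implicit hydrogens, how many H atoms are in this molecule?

Walk through each heavy atom and fill implicit hydrogens from standard valence (C 4, N 3, O 2, S 2, halogen 1):
  atom 1: O, bond orders sum to 2 (valence 2) → 0 H
  atom 2: C, bond orders sum to 4 (valence 4) → 0 H
  atom 3: N, bond orders sum to 1 (valence 3) → 2 H
  atom 4: C, bond orders sum to 3 (valence 4) → 1 H
  atom 5: C, bond orders sum to 1 (valence 4) → 3 H
  atom 6: C, bond orders sum to 3 (valence 4) → 1 H
  atom 7: Br (halogen, monovalent) → 0 H
  atom 8: C, bond orders sum to 2 (valence 4) → 2 H
  atom 9: C, bond orders sum to 4 (valence 4) → 0 H
  atom 10: O, bond orders sum to 2 (valence 2) → 0 H
  atom 11: C, bond orders sum to 3 (valence 4) → 1 H
  atom 12: C, bond orders sum to 1 (valence 4) → 3 H
  atom 13: O, bond orders sum to 2 (valence 2) → 0 H
  atom 14: C, bond orders sum to 1 (valence 4) → 3 H
Total hydrogens: 16.

16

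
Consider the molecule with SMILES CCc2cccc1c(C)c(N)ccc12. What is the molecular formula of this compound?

Walk through each heavy atom and fill implicit hydrogens from standard valence (C 4, N 3, O 2, S 2, halogen 1); for lowercase aromatic atoms, an aromatic c carries 1 H when it has two neighbours and 0 H with three, and aromatic n carries 0 H:
  atom 1: C, bond orders sum to 1 (valence 4) → 3 H
  atom 2: C, bond orders sum to 2 (valence 4) → 2 H
  atom 3: aromatic c, 3 neighbours → 0 H
  atom 4: aromatic c, 2 neighbours → 1 H
  atom 5: aromatic c, 2 neighbours → 1 H
  atom 6: aromatic c, 2 neighbours → 1 H
  atom 7: aromatic c, 3 neighbours → 0 H
  atom 8: aromatic c, 3 neighbours → 0 H
  atom 9: C, bond orders sum to 1 (valence 4) → 3 H
  atom 10: aromatic c, 3 neighbours → 0 H
  atom 11: N, bond orders sum to 1 (valence 3) → 2 H
  atom 12: aromatic c, 2 neighbours → 1 H
  atom 13: aromatic c, 2 neighbours → 1 H
  atom 14: aromatic c, 3 neighbours → 0 H
Totals → C:13, H:15, N:1.

C13H15N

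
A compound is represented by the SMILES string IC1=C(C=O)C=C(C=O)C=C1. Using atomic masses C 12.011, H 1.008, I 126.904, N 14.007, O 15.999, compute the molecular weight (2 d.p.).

260.03 g/mol

First, the molecular formula is C8H5IO2 (counting implicit H from valence).
  C: 8 × 12.011 = 96.088
  H: 5 × 1.008 = 5.040
  I: 1 × 126.904 = 126.904
  O: 2 × 15.999 = 31.998
Sum: 8×12.011 + 5×1.008 + 1×126.904 + 2×15.999 = 260.030 → 260.03 g/mol.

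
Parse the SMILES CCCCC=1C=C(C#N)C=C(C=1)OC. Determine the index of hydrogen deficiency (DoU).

6

Degree of unsaturation = (number of rings) + (number of π bonds).
Ring closures in the SMILES: 1.
π bonds: 3 double bonds (each 1 DoU), 1 triple bond (each 2 DoU) → 5 DoU from unsaturation.
Total DoU = 1 + 5 = 6.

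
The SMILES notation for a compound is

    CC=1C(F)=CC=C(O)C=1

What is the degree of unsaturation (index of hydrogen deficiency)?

Molecular formula: C7H7FO.
DoU = (2C + 2 + N − H − X) / 2, where X is the halogen count and O/S are ignored.
    = (2·7 + 2 + 0 − 7 − 1) / 2 = 8 / 2 = 4.

4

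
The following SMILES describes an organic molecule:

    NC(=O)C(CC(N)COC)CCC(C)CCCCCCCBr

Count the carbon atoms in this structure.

Count every carbon token in the SMILES (each C, including those in ring-closure positions and inside branches).
Carbon count: 17.

17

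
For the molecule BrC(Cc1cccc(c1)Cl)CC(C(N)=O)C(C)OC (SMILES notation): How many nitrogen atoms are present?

Scan the SMILES for N atoms (remember two-letter symbols like Cl and Br are single atoms).
Nitrogen count: 1.

1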